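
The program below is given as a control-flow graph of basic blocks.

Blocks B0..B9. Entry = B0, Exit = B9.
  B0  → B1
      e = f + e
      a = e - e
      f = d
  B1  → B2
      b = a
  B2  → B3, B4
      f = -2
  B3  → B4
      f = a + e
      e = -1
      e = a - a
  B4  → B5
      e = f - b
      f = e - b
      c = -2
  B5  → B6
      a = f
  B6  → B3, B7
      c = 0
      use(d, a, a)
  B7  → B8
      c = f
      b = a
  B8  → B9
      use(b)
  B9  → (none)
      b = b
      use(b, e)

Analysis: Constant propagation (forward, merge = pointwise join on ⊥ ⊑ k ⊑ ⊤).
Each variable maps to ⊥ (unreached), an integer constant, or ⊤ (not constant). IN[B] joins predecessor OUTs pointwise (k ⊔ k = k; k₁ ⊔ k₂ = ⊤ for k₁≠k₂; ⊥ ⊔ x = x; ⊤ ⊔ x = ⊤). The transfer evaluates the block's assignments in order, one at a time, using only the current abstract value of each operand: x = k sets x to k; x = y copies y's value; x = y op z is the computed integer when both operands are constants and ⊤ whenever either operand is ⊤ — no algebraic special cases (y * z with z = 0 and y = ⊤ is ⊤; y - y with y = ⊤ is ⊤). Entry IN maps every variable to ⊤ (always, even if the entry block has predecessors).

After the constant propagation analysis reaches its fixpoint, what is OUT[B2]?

Answer: {a: ⊤, b: ⊤, c: ⊤, d: ⊤, e: ⊤, f: -2}

Derivation:
Fixpoint table:
  B0: | IN=(all ⊤) | OUT=(all ⊤)
  B1: | IN=(all ⊤) | OUT=(all ⊤)
  B2: | IN=(all ⊤) | OUT={f:-2; rest ⊤}
  B3: | IN=(all ⊤) | OUT=(all ⊤)
  B4: | IN=(all ⊤) | OUT={c:-2; rest ⊤}
  B5: | IN={c:-2; rest ⊤} | OUT={c:-2; rest ⊤}
  B6: | IN={c:-2; rest ⊤} | OUT={c:0; rest ⊤}
  B7: | IN={c:0; rest ⊤} | OUT=(all ⊤)
  B8: | IN=(all ⊤) | OUT=(all ⊤)
  B9: | IN=(all ⊤) | OUT=(all ⊤)

Merge at B2: IN[B2] = OUT[B1] = {a: ⊤, b: ⊤, c: ⊤, d: ⊤, e: ⊤, f: ⊤}
Applying B2's transfer function to that IN value gives OUT[B2] (row B2 above).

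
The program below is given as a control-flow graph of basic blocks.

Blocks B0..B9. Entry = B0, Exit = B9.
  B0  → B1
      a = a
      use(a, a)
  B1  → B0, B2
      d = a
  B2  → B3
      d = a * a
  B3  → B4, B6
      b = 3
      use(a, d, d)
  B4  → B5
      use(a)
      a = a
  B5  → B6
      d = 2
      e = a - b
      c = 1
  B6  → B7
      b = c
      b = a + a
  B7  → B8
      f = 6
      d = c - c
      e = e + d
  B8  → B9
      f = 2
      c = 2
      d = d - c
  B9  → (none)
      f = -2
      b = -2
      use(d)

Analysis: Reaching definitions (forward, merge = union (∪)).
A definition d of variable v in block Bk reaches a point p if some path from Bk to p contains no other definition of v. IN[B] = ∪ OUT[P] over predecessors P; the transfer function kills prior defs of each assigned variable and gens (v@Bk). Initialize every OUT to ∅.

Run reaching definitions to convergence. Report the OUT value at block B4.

Answer: {a@B4, b@B3, d@B2}

Derivation:
Per-block solution:
  B0: | IN={a@B0, d@B1} | OUT={a@B0, d@B1}
  B1: | IN={a@B0, d@B1} | OUT={a@B0, d@B1}
  B2: | IN={a@B0, d@B1} | OUT={a@B0, d@B2}
  B3: | IN={a@B0, d@B2} | OUT={a@B0, b@B3, d@B2}
  B4: | IN={a@B0, b@B3, d@B2} | OUT={a@B4, b@B3, d@B2}
  B5: | IN={a@B4, b@B3, d@B2} | OUT={a@B4, b@B3, c@B5, d@B5, e@B5}
  B6: | IN={a@B0, a@B4, b@B3, c@B5, d@B2, d@B5, e@B5} | OUT={a@B0, a@B4, b@B6, c@B5, d@B2, d@B5, e@B5}
  B7: | IN={a@B0, a@B4, b@B6, c@B5, d@B2, d@B5, e@B5} | OUT={a@B0, a@B4, b@B6, c@B5, d@B7, e@B7, f@B7}
  B8: | IN={a@B0, a@B4, b@B6, c@B5, d@B7, e@B7, f@B7} | OUT={a@B0, a@B4, b@B6, c@B8, d@B8, e@B7, f@B8}
  B9: | IN={a@B0, a@B4, b@B6, c@B8, d@B8, e@B7, f@B8} | OUT={a@B0, a@B4, b@B9, c@B8, d@B8, e@B7, f@B9}

Merge at B4: IN[B4] = OUT[B3] = {a@B0, b@B3, d@B2}
Applying B4's transfer function to that IN value gives OUT[B4] (row B4 above).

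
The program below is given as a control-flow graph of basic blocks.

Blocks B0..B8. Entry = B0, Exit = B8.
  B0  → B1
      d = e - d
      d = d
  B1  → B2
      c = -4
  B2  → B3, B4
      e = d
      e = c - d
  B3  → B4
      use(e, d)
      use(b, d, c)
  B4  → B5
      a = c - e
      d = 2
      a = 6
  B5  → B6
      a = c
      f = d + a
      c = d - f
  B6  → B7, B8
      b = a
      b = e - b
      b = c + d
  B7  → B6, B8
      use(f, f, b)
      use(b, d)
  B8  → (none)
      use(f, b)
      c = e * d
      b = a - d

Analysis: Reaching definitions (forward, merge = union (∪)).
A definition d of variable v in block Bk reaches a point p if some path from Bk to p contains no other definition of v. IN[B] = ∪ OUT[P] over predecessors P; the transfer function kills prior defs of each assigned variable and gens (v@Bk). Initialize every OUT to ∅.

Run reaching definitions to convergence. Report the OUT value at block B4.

Answer: {a@B4, c@B1, d@B4, e@B2}

Working:
Converged values:
  B0: | IN={} | OUT={d@B0}
  B1: | IN={d@B0} | OUT={c@B1, d@B0}
  B2: | IN={c@B1, d@B0} | OUT={c@B1, d@B0, e@B2}
  B3: | IN={c@B1, d@B0, e@B2} | OUT={c@B1, d@B0, e@B2}
  B4: | IN={c@B1, d@B0, e@B2} | OUT={a@B4, c@B1, d@B4, e@B2}
  B5: | IN={a@B4, c@B1, d@B4, e@B2} | OUT={a@B5, c@B5, d@B4, e@B2, f@B5}
  B6: | IN={a@B5, b@B6, c@B5, d@B4, e@B2, f@B5} | OUT={a@B5, b@B6, c@B5, d@B4, e@B2, f@B5}
  B7: | IN={a@B5, b@B6, c@B5, d@B4, e@B2, f@B5} | OUT={a@B5, b@B6, c@B5, d@B4, e@B2, f@B5}
  B8: | IN={a@B5, b@B6, c@B5, d@B4, e@B2, f@B5} | OUT={a@B5, b@B8, c@B8, d@B4, e@B2, f@B5}

Merge at B4: IN[B4] = OUT[B2] ⊔ OUT[B3] = {c@B1, d@B0, e@B2}
Applying B4's transfer function to that IN value gives OUT[B4] (row B4 above).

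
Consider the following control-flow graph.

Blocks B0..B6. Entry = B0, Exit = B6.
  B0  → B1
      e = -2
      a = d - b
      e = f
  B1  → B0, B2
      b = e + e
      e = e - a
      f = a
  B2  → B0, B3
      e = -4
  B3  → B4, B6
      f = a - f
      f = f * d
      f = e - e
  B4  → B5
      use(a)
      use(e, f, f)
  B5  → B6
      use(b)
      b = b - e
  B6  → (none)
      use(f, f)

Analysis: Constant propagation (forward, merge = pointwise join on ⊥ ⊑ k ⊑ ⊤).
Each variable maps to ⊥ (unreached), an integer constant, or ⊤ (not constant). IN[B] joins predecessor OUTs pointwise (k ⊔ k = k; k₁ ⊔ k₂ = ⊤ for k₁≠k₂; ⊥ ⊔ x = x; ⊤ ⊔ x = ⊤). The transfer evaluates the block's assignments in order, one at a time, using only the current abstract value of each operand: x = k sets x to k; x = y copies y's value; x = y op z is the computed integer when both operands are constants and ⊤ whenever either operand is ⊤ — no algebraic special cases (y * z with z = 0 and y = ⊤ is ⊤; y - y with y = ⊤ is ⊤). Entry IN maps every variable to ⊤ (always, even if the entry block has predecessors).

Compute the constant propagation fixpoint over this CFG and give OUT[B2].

Fixpoint table:
  B0: | IN=(all ⊤) | OUT=(all ⊤)
  B1: | IN=(all ⊤) | OUT=(all ⊤)
  B2: | IN=(all ⊤) | OUT={e:-4; rest ⊤}
  B3: | IN={e:-4; rest ⊤} | OUT={e:-4, f:0; rest ⊤}
  B4: | IN={e:-4, f:0; rest ⊤} | OUT={e:-4, f:0; rest ⊤}
  B5: | IN={e:-4, f:0; rest ⊤} | OUT={e:-4, f:0; rest ⊤}
  B6: | IN={e:-4, f:0; rest ⊤} | OUT={e:-4, f:0; rest ⊤}

Merge at B2: IN[B2] = OUT[B1] = {a: ⊤, b: ⊤, c: ⊤, d: ⊤, e: ⊤, f: ⊤}
Applying B2's transfer function to that IN value gives OUT[B2] (row B2 above).

Answer: {a: ⊤, b: ⊤, c: ⊤, d: ⊤, e: -4, f: ⊤}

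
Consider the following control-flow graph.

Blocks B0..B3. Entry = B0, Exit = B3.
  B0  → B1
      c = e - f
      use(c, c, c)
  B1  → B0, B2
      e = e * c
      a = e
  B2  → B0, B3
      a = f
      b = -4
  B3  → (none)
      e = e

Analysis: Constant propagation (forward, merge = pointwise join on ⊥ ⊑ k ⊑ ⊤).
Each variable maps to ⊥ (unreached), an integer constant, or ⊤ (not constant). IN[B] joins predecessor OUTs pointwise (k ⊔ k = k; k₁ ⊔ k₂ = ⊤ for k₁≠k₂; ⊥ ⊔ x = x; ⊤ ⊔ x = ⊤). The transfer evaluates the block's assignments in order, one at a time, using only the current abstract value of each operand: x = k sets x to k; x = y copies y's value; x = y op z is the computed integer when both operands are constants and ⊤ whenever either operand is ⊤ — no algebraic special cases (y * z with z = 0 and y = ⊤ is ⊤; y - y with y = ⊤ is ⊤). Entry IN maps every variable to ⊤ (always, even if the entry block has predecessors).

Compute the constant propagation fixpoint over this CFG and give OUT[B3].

Answer: {a: ⊤, b: -4, c: ⊤, d: ⊤, e: ⊤, f: ⊤}

Trace:
Per-block solution:
  B0:  IN=(all ⊤)  OUT=(all ⊤)
  B1:  IN=(all ⊤)  OUT=(all ⊤)
  B2:  IN=(all ⊤)  OUT={b:-4; rest ⊤}
  B3:  IN={b:-4; rest ⊤}  OUT={b:-4; rest ⊤}

Merge at B3: IN[B3] = OUT[B2] = {a: ⊤, b: -4, c: ⊤, d: ⊤, e: ⊤, f: ⊤}
Applying B3's transfer function to that IN value gives OUT[B3] (row B3 above).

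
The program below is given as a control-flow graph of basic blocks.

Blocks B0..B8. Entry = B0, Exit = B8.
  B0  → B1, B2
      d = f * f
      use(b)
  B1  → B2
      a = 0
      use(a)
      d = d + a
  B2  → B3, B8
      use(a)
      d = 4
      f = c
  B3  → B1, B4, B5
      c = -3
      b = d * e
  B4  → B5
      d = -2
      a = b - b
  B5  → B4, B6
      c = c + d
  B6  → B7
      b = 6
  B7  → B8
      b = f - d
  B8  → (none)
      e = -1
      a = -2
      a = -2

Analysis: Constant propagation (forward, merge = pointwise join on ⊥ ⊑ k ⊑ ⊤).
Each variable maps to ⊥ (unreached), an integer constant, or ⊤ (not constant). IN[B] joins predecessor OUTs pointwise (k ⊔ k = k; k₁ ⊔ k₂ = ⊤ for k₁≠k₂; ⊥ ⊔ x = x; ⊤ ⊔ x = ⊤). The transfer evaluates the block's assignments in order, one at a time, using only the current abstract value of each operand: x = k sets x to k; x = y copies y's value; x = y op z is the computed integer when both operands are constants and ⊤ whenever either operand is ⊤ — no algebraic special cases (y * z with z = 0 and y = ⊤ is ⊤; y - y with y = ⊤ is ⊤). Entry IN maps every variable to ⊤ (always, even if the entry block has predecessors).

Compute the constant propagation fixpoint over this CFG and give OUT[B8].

Converged values:
  B0: | IN=(all ⊤) | OUT=(all ⊤)
  B1: | IN=(all ⊤) | OUT={a:0; rest ⊤}
  B2: | IN=(all ⊤) | OUT={d:4; rest ⊤}
  B3: | IN={d:4; rest ⊤} | OUT={c:-3, d:4; rest ⊤}
  B4: | IN=(all ⊤) | OUT={d:-2; rest ⊤}
  B5: | IN=(all ⊤) | OUT=(all ⊤)
  B6: | IN=(all ⊤) | OUT={b:6; rest ⊤}
  B7: | IN={b:6; rest ⊤} | OUT=(all ⊤)
  B8: | IN=(all ⊤) | OUT={a:-2, e:-1; rest ⊤}

Merge at B8: IN[B8] = OUT[B2] ⊔ OUT[B7] = {a: ⊤, b: ⊤, c: ⊤, d: ⊤, e: ⊤, f: ⊤}
Applying B8's transfer function to that IN value gives OUT[B8] (row B8 above).

Answer: {a: -2, b: ⊤, c: ⊤, d: ⊤, e: -1, f: ⊤}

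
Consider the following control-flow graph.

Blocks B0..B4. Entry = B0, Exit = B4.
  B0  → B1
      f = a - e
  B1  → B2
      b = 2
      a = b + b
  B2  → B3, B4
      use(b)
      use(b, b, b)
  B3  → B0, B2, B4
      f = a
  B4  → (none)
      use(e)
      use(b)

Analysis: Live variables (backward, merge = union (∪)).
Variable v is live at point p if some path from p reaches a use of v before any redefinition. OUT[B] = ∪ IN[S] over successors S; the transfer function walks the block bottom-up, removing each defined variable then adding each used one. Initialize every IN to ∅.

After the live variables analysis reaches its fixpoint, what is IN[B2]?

Answer: {a, b, e}

Trace:
Per-block solution:
  B0:  IN={a, e}  OUT={e}
  B1:  IN={e}  OUT={a, b, e}
  B2:  IN={a, b, e}  OUT={a, b, e}
  B3:  IN={a, b, e}  OUT={a, b, e}
  B4:  IN={b, e}  OUT={}

Merge at B2: OUT[B2] = IN[B3] ⊔ IN[B4] = {a, b, e}
Applying B2's transfer function to that OUT value gives IN[B2] (row B2 above).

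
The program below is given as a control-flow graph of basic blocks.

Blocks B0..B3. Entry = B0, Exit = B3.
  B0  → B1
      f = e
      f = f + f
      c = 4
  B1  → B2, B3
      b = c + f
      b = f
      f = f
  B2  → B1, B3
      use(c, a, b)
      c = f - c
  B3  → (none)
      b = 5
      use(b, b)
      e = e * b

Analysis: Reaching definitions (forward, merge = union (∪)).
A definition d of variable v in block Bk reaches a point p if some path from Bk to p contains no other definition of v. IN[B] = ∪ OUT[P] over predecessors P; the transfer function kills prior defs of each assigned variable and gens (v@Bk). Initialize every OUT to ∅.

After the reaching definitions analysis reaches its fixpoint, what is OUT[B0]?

Per-block solution:
  B0:  IN={}  OUT={c@B0, f@B0}
  B1:  IN={b@B1, c@B0, c@B2, f@B0, f@B1}  OUT={b@B1, c@B0, c@B2, f@B1}
  B2:  IN={b@B1, c@B0, c@B2, f@B1}  OUT={b@B1, c@B2, f@B1}
  B3:  IN={b@B1, c@B0, c@B2, f@B1}  OUT={b@B3, c@B0, c@B2, e@B3, f@B1}

B0 is the boundary node: IN[B0] = {}
Applying B0's transfer function to that IN value gives OUT[B0] (row B0 above).

Answer: {c@B0, f@B0}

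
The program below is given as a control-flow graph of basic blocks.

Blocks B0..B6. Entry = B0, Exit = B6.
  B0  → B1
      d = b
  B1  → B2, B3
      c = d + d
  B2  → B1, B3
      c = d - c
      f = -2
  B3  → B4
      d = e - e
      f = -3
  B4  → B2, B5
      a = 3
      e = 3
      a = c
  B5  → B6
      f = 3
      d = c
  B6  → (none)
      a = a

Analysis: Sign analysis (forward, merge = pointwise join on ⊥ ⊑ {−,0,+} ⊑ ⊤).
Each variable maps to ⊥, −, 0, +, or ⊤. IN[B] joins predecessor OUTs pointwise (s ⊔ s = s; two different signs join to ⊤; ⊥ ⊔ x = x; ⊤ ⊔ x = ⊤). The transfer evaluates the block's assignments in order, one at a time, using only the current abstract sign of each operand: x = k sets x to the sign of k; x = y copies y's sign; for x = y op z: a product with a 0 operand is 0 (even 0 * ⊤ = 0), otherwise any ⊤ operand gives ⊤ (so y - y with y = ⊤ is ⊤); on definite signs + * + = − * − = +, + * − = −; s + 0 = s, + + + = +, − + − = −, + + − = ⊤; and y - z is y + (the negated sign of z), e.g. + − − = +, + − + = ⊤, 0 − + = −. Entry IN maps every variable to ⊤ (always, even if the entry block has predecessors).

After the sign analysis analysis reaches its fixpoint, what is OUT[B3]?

Answer: {a: ⊤, b: ⊤, c: ⊤, d: ⊤, e: ⊤, f: -}

Working:
Per-block solution:
  B0:  IN=(all ⊤)  OUT=(all ⊤)
  B1:  IN=(all ⊤)  OUT=(all ⊤)
  B2:  IN=(all ⊤)  OUT={f:-; rest ⊤}
  B3:  IN=(all ⊤)  OUT={f:-; rest ⊤}
  B4:  IN={f:-; rest ⊤}  OUT={e:+, f:-; rest ⊤}
  B5:  IN={e:+, f:-; rest ⊤}  OUT={e:+, f:+; rest ⊤}
  B6:  IN={e:+, f:+; rest ⊤}  OUT={e:+, f:+; rest ⊤}

Merge at B3: IN[B3] = OUT[B1] ⊔ OUT[B2] = {a: ⊤, b: ⊤, c: ⊤, d: ⊤, e: ⊤, f: ⊤}
Applying B3's transfer function to that IN value gives OUT[B3] (row B3 above).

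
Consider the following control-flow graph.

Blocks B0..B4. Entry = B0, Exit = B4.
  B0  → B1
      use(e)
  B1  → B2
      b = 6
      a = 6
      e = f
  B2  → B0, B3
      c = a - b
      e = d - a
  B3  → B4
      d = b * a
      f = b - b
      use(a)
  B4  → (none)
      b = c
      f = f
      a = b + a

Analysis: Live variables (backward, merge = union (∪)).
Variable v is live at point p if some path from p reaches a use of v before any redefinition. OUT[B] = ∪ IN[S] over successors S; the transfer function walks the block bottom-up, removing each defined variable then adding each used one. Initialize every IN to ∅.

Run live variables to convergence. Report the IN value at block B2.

Converged values:
  B0:  IN={d, e, f}  OUT={d, f}
  B1:  IN={d, f}  OUT={a, b, d, f}
  B2:  IN={a, b, d, f}  OUT={a, b, c, d, e, f}
  B3:  IN={a, b, c}  OUT={a, c, f}
  B4:  IN={a, c, f}  OUT={}

Merge at B2: OUT[B2] = IN[B0] ⊔ IN[B3] = {a, b, c, d, e, f}
Applying B2's transfer function to that OUT value gives IN[B2] (row B2 above).

Answer: {a, b, d, f}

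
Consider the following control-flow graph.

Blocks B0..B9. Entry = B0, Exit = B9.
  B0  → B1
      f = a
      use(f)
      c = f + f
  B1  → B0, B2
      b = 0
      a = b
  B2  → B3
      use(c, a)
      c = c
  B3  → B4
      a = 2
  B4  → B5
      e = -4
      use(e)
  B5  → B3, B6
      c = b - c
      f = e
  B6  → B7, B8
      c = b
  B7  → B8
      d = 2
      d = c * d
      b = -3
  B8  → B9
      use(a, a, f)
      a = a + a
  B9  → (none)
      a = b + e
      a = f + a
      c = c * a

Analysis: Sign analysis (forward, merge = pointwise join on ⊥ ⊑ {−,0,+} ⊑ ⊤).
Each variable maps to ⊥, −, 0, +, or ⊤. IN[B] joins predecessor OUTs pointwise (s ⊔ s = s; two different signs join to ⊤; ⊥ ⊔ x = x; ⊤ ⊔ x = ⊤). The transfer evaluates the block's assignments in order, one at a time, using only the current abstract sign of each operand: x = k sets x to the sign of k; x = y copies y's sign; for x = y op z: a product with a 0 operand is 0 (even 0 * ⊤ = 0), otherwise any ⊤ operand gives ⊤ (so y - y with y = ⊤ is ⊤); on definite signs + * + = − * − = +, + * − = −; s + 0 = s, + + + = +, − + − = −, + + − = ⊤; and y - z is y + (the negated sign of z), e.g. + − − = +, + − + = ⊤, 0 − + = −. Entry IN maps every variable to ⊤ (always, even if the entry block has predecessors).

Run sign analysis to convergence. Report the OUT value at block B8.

Answer: {a: +, b: ⊤, c: 0, d: ⊤, e: -, f: -}

Derivation:
Per-block solution:
  B0:   IN=(all ⊤)   OUT=(all ⊤)
  B1:   IN=(all ⊤)   OUT={a:0, b:0; rest ⊤}
  B2:   IN={a:0, b:0; rest ⊤}   OUT={a:0, b:0; rest ⊤}
  B3:   IN={b:0; rest ⊤}   OUT={a:+, b:0; rest ⊤}
  B4:   IN={a:+, b:0; rest ⊤}   OUT={a:+, b:0, e:-; rest ⊤}
  B5:   IN={a:+, b:0, e:-; rest ⊤}   OUT={a:+, b:0, e:-, f:-; rest ⊤}
  B6:   IN={a:+, b:0, e:-, f:-; rest ⊤}   OUT={a:+, b:0, c:0, e:-, f:-; rest ⊤}
  B7:   IN={a:+, b:0, c:0, e:-, f:-; rest ⊤}   OUT={a:+, b:-, c:0, d:0, e:-, f:-; rest ⊤}
  B8:   IN={a:+, c:0, e:-, f:-; rest ⊤}   OUT={a:+, c:0, e:-, f:-; rest ⊤}
  B9:   IN={a:+, c:0, e:-, f:-; rest ⊤}   OUT={c:0, e:-, f:-; rest ⊤}

Merge at B8: IN[B8] = OUT[B6] ⊔ OUT[B7] = {a: +, b: ⊤, c: 0, d: ⊤, e: -, f: -}
Applying B8's transfer function to that IN value gives OUT[B8] (row B8 above).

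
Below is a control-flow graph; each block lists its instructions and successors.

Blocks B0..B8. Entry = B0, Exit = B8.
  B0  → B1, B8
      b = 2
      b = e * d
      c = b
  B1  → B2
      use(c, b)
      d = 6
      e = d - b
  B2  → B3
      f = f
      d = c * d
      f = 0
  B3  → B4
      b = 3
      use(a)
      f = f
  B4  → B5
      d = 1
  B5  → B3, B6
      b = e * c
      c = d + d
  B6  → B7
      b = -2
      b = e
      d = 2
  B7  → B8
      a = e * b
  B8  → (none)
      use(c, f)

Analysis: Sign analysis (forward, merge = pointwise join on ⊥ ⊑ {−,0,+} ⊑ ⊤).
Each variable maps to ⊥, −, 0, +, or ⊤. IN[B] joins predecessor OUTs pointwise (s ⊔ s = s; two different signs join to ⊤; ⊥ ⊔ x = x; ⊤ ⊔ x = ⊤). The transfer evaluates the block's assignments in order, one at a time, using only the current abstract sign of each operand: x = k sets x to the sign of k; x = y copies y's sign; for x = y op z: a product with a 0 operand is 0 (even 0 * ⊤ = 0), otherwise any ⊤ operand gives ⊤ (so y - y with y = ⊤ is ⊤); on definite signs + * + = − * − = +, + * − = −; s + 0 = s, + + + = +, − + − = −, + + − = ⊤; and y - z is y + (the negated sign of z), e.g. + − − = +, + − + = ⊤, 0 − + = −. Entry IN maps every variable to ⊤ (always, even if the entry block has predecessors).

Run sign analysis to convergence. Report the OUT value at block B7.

Per-block solution:
  B0: | IN=(all ⊤) | OUT=(all ⊤)
  B1: | IN=(all ⊤) | OUT={d:+; rest ⊤}
  B2: | IN={d:+; rest ⊤} | OUT={f:0; rest ⊤}
  B3: | IN={f:0; rest ⊤} | OUT={b:+, f:0; rest ⊤}
  B4: | IN={b:+, f:0; rest ⊤} | OUT={b:+, d:+, f:0; rest ⊤}
  B5: | IN={b:+, d:+, f:0; rest ⊤} | OUT={c:+, d:+, f:0; rest ⊤}
  B6: | IN={c:+, d:+, f:0; rest ⊤} | OUT={c:+, d:+, f:0; rest ⊤}
  B7: | IN={c:+, d:+, f:0; rest ⊤} | OUT={c:+, d:+, f:0; rest ⊤}
  B8: | IN=(all ⊤) | OUT=(all ⊤)

Merge at B7: IN[B7] = OUT[B6] = {a: ⊤, b: ⊤, c: +, d: +, e: ⊤, f: 0}
Applying B7's transfer function to that IN value gives OUT[B7] (row B7 above).

Answer: {a: ⊤, b: ⊤, c: +, d: +, e: ⊤, f: 0}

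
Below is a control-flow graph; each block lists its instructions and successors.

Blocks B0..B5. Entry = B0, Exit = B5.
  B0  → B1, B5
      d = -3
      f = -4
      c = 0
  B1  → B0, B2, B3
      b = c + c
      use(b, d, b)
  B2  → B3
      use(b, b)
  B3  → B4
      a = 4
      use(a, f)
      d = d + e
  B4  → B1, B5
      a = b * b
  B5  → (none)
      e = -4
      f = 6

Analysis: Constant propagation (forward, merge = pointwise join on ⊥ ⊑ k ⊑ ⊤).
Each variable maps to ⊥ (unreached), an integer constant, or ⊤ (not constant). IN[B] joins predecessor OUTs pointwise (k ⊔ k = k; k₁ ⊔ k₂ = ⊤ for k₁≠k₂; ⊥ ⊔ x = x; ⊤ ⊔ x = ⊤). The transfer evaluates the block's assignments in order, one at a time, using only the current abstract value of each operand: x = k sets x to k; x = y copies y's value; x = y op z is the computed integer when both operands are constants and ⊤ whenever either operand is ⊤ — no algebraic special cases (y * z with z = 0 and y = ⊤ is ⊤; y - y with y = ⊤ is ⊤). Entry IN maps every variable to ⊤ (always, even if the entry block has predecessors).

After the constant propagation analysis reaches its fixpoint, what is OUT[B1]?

Answer: {a: ⊤, b: 0, c: 0, d: ⊤, e: ⊤, f: -4}

Trace:
Converged values:
  B0: | IN=(all ⊤) | OUT={c:0, d:-3, f:-4; rest ⊤}
  B1: | IN={c:0, f:-4; rest ⊤} | OUT={b:0, c:0, f:-4; rest ⊤}
  B2: | IN={b:0, c:0, f:-4; rest ⊤} | OUT={b:0, c:0, f:-4; rest ⊤}
  B3: | IN={b:0, c:0, f:-4; rest ⊤} | OUT={a:4, b:0, c:0, f:-4; rest ⊤}
  B4: | IN={a:4, b:0, c:0, f:-4; rest ⊤} | OUT={a:0, b:0, c:0, f:-4; rest ⊤}
  B5: | IN={c:0, f:-4; rest ⊤} | OUT={c:0, e:-4, f:6; rest ⊤}

Merge at B1: IN[B1] = OUT[B0] ⊔ OUT[B4] = {a: ⊤, b: ⊤, c: 0, d: ⊤, e: ⊤, f: -4}
Applying B1's transfer function to that IN value gives OUT[B1] (row B1 above).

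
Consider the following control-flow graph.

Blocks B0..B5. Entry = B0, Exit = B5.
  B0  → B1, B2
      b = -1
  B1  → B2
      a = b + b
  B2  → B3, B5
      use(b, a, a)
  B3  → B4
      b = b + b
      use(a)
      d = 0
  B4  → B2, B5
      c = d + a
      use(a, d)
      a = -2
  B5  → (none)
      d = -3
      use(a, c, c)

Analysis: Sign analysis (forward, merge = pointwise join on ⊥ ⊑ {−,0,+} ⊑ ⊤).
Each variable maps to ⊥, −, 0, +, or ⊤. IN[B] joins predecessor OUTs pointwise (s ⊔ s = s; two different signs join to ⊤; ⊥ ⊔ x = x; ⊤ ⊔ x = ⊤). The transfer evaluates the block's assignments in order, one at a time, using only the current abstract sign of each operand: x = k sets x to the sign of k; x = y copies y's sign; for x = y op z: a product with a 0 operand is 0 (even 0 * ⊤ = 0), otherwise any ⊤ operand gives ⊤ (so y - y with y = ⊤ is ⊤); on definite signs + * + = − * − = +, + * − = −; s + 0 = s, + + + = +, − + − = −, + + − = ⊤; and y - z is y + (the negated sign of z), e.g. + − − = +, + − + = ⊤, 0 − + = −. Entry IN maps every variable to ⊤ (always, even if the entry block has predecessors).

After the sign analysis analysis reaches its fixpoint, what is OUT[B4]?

Fixpoint table:
  B0:   IN=(all ⊤)   OUT={b:-; rest ⊤}
  B1:   IN={b:-; rest ⊤}   OUT={a:-, b:-; rest ⊤}
  B2:   IN={b:-; rest ⊤}   OUT={b:-; rest ⊤}
  B3:   IN={b:-; rest ⊤}   OUT={b:-, d:0; rest ⊤}
  B4:   IN={b:-, d:0; rest ⊤}   OUT={a:-, b:-, d:0; rest ⊤}
  B5:   IN={b:-; rest ⊤}   OUT={b:-, d:-; rest ⊤}

Merge at B4: IN[B4] = OUT[B3] = {a: ⊤, b: -, c: ⊤, d: 0, e: ⊤, f: ⊤}
Applying B4's transfer function to that IN value gives OUT[B4] (row B4 above).

Answer: {a: -, b: -, c: ⊤, d: 0, e: ⊤, f: ⊤}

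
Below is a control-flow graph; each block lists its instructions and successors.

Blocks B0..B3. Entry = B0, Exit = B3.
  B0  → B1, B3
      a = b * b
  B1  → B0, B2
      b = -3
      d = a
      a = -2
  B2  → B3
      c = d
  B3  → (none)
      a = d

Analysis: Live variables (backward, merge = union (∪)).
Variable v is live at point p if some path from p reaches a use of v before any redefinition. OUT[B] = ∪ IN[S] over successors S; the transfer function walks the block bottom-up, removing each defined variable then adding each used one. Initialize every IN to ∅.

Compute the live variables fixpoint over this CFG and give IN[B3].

Per-block solution:
  B0:   IN={b, d}   OUT={a, d}
  B1:   IN={a}   OUT={b, d}
  B2:   IN={d}   OUT={d}
  B3:   IN={d}   OUT={}

B3 is the boundary node: OUT[B3] = {}
Applying B3's transfer function to that OUT value gives IN[B3] (row B3 above).

Answer: {d}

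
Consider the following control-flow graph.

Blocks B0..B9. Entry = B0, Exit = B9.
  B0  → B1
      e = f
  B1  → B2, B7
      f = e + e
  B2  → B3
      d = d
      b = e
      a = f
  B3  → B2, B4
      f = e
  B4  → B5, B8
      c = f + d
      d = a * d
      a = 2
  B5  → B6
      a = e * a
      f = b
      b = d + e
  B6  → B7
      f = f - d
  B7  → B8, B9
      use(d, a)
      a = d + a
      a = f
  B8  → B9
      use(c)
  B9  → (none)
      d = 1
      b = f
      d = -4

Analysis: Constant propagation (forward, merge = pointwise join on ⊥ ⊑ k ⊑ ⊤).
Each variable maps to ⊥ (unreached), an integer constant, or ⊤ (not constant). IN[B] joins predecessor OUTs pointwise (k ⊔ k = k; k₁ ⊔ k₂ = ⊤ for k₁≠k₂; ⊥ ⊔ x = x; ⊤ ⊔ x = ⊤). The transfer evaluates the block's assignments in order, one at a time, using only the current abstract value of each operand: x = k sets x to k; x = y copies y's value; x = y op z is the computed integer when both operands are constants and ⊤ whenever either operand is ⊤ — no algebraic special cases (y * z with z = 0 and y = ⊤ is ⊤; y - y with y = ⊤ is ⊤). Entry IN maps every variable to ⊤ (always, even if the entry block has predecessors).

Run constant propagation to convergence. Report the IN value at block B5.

Per-block solution:
  B0:  IN=(all ⊤)  OUT=(all ⊤)
  B1:  IN=(all ⊤)  OUT=(all ⊤)
  B2:  IN=(all ⊤)  OUT=(all ⊤)
  B3:  IN=(all ⊤)  OUT=(all ⊤)
  B4:  IN=(all ⊤)  OUT={a:2; rest ⊤}
  B5:  IN={a:2; rest ⊤}  OUT=(all ⊤)
  B6:  IN=(all ⊤)  OUT=(all ⊤)
  B7:  IN=(all ⊤)  OUT=(all ⊤)
  B8:  IN=(all ⊤)  OUT=(all ⊤)
  B9:  IN=(all ⊤)  OUT={d:-4; rest ⊤}

Merge at B5: IN[B5] = OUT[B4] = {a: 2, b: ⊤, c: ⊤, d: ⊤, e: ⊤, f: ⊤}

Answer: {a: 2, b: ⊤, c: ⊤, d: ⊤, e: ⊤, f: ⊤}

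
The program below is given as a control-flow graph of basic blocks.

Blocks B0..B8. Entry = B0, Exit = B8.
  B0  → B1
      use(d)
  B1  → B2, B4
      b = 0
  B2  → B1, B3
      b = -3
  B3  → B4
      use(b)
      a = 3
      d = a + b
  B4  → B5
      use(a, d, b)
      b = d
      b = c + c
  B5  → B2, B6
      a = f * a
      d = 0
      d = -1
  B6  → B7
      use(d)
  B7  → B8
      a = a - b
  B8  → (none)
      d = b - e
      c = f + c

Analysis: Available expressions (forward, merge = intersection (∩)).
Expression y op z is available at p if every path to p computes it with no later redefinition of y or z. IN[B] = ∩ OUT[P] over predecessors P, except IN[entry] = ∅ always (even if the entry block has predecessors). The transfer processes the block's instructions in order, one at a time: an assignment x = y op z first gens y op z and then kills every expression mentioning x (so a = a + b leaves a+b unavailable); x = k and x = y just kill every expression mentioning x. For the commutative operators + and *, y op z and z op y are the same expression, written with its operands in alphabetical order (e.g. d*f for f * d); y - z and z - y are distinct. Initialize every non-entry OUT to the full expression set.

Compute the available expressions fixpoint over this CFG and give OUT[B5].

Converged values:
  B0: | IN={} | OUT={}
  B1: | IN={} | OUT={}
  B2: | IN={} | OUT={}
  B3: | IN={} | OUT={a+b}
  B4: | IN={} | OUT={c+c}
  B5: | IN={c+c} | OUT={c+c}
  B6: | IN={c+c} | OUT={c+c}
  B7: | IN={c+c} | OUT={c+c}
  B8: | IN={c+c} | OUT={b-e}

Merge at B5: IN[B5] = OUT[B4] = {c+c}
Applying B5's transfer function to that IN value gives OUT[B5] (row B5 above).

Answer: {c+c}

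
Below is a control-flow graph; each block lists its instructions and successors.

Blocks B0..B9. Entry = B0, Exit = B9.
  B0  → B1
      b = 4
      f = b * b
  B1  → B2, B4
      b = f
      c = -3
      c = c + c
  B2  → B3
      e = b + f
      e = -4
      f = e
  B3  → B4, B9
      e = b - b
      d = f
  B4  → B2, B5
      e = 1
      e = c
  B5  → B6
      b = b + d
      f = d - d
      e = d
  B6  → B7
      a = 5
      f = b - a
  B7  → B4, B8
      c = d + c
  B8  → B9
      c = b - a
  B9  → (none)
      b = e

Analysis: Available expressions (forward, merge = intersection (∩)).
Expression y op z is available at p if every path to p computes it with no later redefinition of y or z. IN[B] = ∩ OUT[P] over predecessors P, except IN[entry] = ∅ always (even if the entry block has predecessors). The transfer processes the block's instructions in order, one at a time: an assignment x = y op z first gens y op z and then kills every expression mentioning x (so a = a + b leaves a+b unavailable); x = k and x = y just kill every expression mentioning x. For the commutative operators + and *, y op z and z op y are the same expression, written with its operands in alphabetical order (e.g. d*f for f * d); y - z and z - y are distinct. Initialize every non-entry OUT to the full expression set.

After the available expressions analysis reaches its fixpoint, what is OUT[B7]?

Converged values:
  B0:  IN={}  OUT={b*b}
  B1:  IN={b*b}  OUT={}
  B2:  IN={}  OUT={}
  B3:  IN={}  OUT={b-b}
  B4:  IN={}  OUT={}
  B5:  IN={}  OUT={d-d}
  B6:  IN={d-d}  OUT={b-a, d-d}
  B7:  IN={b-a, d-d}  OUT={b-a, d-d}
  B8:  IN={b-a, d-d}  OUT={b-a, d-d}
  B9:  IN={}  OUT={}

Merge at B7: IN[B7] = OUT[B6] = {b-a, d-d}
Applying B7's transfer function to that IN value gives OUT[B7] (row B7 above).

Answer: {b-a, d-d}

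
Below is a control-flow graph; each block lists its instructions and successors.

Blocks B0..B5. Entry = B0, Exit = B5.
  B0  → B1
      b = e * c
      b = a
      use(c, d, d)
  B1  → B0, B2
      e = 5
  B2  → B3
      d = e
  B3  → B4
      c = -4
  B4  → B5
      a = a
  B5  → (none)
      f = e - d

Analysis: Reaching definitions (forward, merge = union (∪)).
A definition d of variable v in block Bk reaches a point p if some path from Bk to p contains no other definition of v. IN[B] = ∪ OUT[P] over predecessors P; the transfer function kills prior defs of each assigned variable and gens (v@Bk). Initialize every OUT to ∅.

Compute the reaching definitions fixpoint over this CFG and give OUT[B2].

Converged values:
  B0:  IN={b@B0, e@B1}  OUT={b@B0, e@B1}
  B1:  IN={b@B0, e@B1}  OUT={b@B0, e@B1}
  B2:  IN={b@B0, e@B1}  OUT={b@B0, d@B2, e@B1}
  B3:  IN={b@B0, d@B2, e@B1}  OUT={b@B0, c@B3, d@B2, e@B1}
  B4:  IN={b@B0, c@B3, d@B2, e@B1}  OUT={a@B4, b@B0, c@B3, d@B2, e@B1}
  B5:  IN={a@B4, b@B0, c@B3, d@B2, e@B1}  OUT={a@B4, b@B0, c@B3, d@B2, e@B1, f@B5}

Merge at B2: IN[B2] = OUT[B1] = {b@B0, e@B1}
Applying B2's transfer function to that IN value gives OUT[B2] (row B2 above).

Answer: {b@B0, d@B2, e@B1}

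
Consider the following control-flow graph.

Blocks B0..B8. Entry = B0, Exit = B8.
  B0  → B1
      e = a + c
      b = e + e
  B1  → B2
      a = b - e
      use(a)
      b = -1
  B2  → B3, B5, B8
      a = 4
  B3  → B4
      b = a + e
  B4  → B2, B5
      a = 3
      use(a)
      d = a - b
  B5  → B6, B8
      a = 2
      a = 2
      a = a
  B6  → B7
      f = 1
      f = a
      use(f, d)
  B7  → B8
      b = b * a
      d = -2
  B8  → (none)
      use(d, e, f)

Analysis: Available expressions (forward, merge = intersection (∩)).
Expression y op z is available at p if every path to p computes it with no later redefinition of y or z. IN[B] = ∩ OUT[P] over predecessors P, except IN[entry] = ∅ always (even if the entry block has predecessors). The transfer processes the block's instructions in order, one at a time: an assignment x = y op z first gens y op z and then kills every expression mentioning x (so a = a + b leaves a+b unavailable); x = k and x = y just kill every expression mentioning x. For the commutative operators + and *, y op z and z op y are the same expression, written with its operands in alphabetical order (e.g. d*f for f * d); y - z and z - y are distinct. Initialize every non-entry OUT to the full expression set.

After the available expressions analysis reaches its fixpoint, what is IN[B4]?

Answer: {a+e, e+e}

Trace:
Per-block solution:
  B0:  IN={}  OUT={a+c, e+e}
  B1:  IN={a+c, e+e}  OUT={e+e}
  B2:  IN={e+e}  OUT={e+e}
  B3:  IN={e+e}  OUT={a+e, e+e}
  B4:  IN={a+e, e+e}  OUT={a-b, e+e}
  B5:  IN={e+e}  OUT={e+e}
  B6:  IN={e+e}  OUT={e+e}
  B7:  IN={e+e}  OUT={e+e}
  B8:  IN={e+e}  OUT={e+e}

Merge at B4: IN[B4] = OUT[B3] = {a+e, e+e}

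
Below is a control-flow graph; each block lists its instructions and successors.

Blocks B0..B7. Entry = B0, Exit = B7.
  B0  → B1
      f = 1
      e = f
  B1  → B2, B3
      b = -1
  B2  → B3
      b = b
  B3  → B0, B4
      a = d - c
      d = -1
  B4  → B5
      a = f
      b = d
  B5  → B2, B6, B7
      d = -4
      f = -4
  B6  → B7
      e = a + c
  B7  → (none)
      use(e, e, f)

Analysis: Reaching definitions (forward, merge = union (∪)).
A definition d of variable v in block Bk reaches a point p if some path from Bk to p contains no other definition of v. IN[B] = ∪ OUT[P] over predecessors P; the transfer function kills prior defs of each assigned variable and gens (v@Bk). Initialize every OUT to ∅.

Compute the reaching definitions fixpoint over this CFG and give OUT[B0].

Fixpoint table:
  B0:   IN={a@B3, b@B1, b@B2, d@B3, e@B0, f@B0, f@B5}   OUT={a@B3, b@B1, b@B2, d@B3, e@B0, f@B0}
  B1:   IN={a@B3, b@B1, b@B2, d@B3, e@B0, f@B0}   OUT={a@B3, b@B1, d@B3, e@B0, f@B0}
  B2:   IN={a@B3, a@B4, b@B1, b@B4, d@B3, d@B5, e@B0, f@B0, f@B5}   OUT={a@B3, a@B4, b@B2, d@B3, d@B5, e@B0, f@B0, f@B5}
  B3:   IN={a@B3, a@B4, b@B1, b@B2, d@B3, d@B5, e@B0, f@B0, f@B5}   OUT={a@B3, b@B1, b@B2, d@B3, e@B0, f@B0, f@B5}
  B4:   IN={a@B3, b@B1, b@B2, d@B3, e@B0, f@B0, f@B5}   OUT={a@B4, b@B4, d@B3, e@B0, f@B0, f@B5}
  B5:   IN={a@B4, b@B4, d@B3, e@B0, f@B0, f@B5}   OUT={a@B4, b@B4, d@B5, e@B0, f@B5}
  B6:   IN={a@B4, b@B4, d@B5, e@B0, f@B5}   OUT={a@B4, b@B4, d@B5, e@B6, f@B5}
  B7:   IN={a@B4, b@B4, d@B5, e@B0, e@B6, f@B5}   OUT={a@B4, b@B4, d@B5, e@B0, e@B6, f@B5}

Merge at B0 (entry node, so the boundary value {} is joined with the incoming edge(s)): IN[B0] = {} ⊔ OUT[B3] = {a@B3, b@B1, b@B2, d@B3, e@B0, f@B0, f@B5}
Applying B0's transfer function to that IN value gives OUT[B0] (row B0 above).

Answer: {a@B3, b@B1, b@B2, d@B3, e@B0, f@B0}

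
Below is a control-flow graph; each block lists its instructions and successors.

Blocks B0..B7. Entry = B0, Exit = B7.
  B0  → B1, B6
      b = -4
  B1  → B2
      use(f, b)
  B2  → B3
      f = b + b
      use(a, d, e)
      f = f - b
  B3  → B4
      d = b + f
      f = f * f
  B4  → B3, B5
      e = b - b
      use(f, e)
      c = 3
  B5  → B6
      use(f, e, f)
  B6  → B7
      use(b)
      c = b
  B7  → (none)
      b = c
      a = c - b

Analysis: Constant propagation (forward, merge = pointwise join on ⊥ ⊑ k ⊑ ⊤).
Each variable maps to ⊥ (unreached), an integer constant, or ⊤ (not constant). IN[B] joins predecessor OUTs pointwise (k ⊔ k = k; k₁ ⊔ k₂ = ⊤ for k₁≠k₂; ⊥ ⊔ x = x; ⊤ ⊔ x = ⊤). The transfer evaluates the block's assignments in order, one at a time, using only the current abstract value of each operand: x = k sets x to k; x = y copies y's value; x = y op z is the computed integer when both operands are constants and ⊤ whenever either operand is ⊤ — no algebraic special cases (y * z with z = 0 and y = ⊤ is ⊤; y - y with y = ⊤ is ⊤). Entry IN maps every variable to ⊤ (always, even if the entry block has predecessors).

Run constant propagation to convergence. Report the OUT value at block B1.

Per-block solution:
  B0: | IN=(all ⊤) | OUT={b:-4; rest ⊤}
  B1: | IN={b:-4; rest ⊤} | OUT={b:-4; rest ⊤}
  B2: | IN={b:-4; rest ⊤} | OUT={b:-4, f:-4; rest ⊤}
  B3: | IN={b:-4; rest ⊤} | OUT={b:-4; rest ⊤}
  B4: | IN={b:-4; rest ⊤} | OUT={b:-4, c:3, e:0; rest ⊤}
  B5: | IN={b:-4, c:3, e:0; rest ⊤} | OUT={b:-4, c:3, e:0; rest ⊤}
  B6: | IN={b:-4; rest ⊤} | OUT={b:-4, c:-4; rest ⊤}
  B7: | IN={b:-4, c:-4; rest ⊤} | OUT={a:0, b:-4, c:-4; rest ⊤}

Merge at B1: IN[B1] = OUT[B0] = {a: ⊤, b: -4, c: ⊤, d: ⊤, e: ⊤, f: ⊤}
Applying B1's transfer function to that IN value gives OUT[B1] (row B1 above).

Answer: {a: ⊤, b: -4, c: ⊤, d: ⊤, e: ⊤, f: ⊤}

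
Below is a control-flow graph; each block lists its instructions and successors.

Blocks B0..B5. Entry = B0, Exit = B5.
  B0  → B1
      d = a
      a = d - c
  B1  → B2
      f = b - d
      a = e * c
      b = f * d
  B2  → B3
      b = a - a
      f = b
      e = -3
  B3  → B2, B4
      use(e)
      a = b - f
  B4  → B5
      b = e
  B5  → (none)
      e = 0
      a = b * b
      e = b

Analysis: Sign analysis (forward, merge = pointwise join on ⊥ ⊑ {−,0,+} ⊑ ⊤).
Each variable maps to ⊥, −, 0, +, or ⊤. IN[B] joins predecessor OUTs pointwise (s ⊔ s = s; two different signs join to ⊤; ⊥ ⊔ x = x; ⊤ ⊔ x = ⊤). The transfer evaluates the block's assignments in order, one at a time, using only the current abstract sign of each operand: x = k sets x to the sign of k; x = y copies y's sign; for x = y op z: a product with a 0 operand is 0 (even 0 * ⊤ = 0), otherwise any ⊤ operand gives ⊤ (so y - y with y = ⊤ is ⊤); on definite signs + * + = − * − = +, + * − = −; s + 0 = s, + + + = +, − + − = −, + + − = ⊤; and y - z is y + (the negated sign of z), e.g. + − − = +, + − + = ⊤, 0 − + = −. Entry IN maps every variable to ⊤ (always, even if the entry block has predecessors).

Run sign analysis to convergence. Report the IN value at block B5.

Converged values:
  B0: | IN=(all ⊤) | OUT=(all ⊤)
  B1: | IN=(all ⊤) | OUT=(all ⊤)
  B2: | IN=(all ⊤) | OUT={e:-; rest ⊤}
  B3: | IN={e:-; rest ⊤} | OUT={e:-; rest ⊤}
  B4: | IN={e:-; rest ⊤} | OUT={b:-, e:-; rest ⊤}
  B5: | IN={b:-, e:-; rest ⊤} | OUT={a:+, b:-, e:-; rest ⊤}

Merge at B5: IN[B5] = OUT[B4] = {a: ⊤, b: -, c: ⊤, d: ⊤, e: -, f: ⊤}

Answer: {a: ⊤, b: -, c: ⊤, d: ⊤, e: -, f: ⊤}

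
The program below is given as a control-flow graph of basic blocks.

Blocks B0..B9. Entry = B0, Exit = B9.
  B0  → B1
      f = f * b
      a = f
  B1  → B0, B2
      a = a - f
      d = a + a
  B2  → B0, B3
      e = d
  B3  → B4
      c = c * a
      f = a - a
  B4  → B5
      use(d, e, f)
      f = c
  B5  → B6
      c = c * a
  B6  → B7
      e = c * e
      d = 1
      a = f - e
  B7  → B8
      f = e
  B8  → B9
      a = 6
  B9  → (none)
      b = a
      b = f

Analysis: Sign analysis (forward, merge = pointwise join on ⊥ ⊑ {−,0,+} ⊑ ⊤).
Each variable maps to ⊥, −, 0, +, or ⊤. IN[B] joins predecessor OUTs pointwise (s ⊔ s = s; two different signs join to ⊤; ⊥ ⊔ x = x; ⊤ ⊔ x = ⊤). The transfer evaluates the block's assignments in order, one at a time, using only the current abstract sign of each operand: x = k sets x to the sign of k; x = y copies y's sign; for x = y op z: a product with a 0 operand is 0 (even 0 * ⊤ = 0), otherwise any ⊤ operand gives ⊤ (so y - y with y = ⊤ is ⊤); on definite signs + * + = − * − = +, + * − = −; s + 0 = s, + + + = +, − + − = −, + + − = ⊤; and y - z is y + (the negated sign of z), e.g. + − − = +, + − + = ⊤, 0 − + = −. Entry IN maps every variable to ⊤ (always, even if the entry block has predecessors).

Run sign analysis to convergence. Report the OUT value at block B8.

Answer: {a: +, b: ⊤, c: ⊤, d: +, e: ⊤, f: ⊤}

Trace:
Per-block solution:
  B0: | IN=(all ⊤) | OUT=(all ⊤)
  B1: | IN=(all ⊤) | OUT=(all ⊤)
  B2: | IN=(all ⊤) | OUT=(all ⊤)
  B3: | IN=(all ⊤) | OUT=(all ⊤)
  B4: | IN=(all ⊤) | OUT=(all ⊤)
  B5: | IN=(all ⊤) | OUT=(all ⊤)
  B6: | IN=(all ⊤) | OUT={d:+; rest ⊤}
  B7: | IN={d:+; rest ⊤} | OUT={d:+; rest ⊤}
  B8: | IN={d:+; rest ⊤} | OUT={a:+, d:+; rest ⊤}
  B9: | IN={a:+, d:+; rest ⊤} | OUT={a:+, d:+; rest ⊤}

Merge at B8: IN[B8] = OUT[B7] = {a: ⊤, b: ⊤, c: ⊤, d: +, e: ⊤, f: ⊤}
Applying B8's transfer function to that IN value gives OUT[B8] (row B8 above).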